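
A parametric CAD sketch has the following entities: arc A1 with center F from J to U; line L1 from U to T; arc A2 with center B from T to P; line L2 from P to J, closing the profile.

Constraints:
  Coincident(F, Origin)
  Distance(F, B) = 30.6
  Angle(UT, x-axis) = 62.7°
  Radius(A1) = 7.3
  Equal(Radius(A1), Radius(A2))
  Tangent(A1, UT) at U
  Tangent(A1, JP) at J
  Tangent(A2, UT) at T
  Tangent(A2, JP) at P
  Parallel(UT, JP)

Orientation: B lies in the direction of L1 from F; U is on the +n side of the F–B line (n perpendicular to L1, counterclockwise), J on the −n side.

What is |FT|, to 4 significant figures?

31.46

The slot axis is L1's direction at 62.7°, so u = (cos 62.7°, sin 62.7°) = (0.4586, 0.8886) and n = (−sin 62.7°, cos 62.7°) = (-0.8886, 0.4586). F is at the origin and B lies 30.6 along u from F, so B = 30.6·u = (14.03, 27.19). Tangency of A1 to both parallel lines with radius 7.3 puts U and J at F ± 7.3·n: U = (-6.487, 3.348), J = (6.487, -3.348). Equal radii place T and P the same way about B: T = B + 7.3·n = (7.548, 30.54), P = B − 7.3·n = (20.52, 23.84). Then |FT| = |T − F| = 31.46.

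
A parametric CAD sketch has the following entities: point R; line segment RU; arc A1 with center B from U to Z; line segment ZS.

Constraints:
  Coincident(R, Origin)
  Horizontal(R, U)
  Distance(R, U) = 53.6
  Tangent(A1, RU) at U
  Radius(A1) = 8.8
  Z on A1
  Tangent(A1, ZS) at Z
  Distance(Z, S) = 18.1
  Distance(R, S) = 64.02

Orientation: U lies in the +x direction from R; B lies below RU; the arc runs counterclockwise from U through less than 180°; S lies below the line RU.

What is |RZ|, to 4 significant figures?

48.59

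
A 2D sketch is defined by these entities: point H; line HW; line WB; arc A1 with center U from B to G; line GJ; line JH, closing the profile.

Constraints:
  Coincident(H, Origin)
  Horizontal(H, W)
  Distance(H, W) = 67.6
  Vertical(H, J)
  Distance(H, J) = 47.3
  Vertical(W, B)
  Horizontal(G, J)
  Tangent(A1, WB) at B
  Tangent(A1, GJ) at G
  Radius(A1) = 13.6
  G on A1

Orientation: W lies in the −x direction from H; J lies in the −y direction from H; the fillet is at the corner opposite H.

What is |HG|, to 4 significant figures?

71.79

H is at the origin; H and W share the same y with |HW| = 67.6 and W on the −x side, so W = (-67.60, 0.000). H and J share the same x with |HJ| = 47.3 and J on the −y side, so J = (0.000, -47.30). The virtual corner opposite H is at (-67.60, -47.30). A1 meets WB tangentially, so UB is at right angles to WB and the tangent condition forces UG to be normal to GJ, with radius 13.6, so the center U sits 13.6 in from both sides at U = (-54.00, -33.70). That places the tangent points at B = (-67.60, -33.70) on WB and G = (-54.00, -47.30) on GJ. Then |HG| = |G − H| = 71.79.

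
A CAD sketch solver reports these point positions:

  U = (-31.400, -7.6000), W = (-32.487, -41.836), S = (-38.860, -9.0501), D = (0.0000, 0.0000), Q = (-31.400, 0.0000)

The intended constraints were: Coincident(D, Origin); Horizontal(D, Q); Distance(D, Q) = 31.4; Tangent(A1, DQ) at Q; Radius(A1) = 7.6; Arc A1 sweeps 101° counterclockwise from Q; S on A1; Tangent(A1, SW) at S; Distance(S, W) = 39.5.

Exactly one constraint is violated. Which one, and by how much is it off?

Distance(S, W) = 39.5 — off by 6.10.

D = (0.00, 0.00) ✓; D.y = 0.00, Q.y = 0.00 ✓; |DQ| = 31.40 ✓; ∠(UQ, QD) = 90.00° ✓; |UQ| = 7.600 ✓; bearing(U→S) − bearing(U→Q) = 101.0° ✓; |US| = 7.600 ✓; ∠(US, SW) = 90.00° ✓; |SW| = 33.40 ✗.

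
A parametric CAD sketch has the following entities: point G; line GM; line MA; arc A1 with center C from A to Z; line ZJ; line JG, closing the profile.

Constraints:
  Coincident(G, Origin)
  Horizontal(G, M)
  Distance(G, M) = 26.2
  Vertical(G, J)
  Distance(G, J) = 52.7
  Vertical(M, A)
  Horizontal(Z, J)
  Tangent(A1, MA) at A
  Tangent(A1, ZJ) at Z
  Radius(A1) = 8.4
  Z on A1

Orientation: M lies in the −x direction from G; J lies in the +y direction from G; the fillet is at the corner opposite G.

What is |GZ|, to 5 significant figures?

55.625

The virtual corner opposite G is at (-26.200, 52.700). Tangency of A1 to MA means the radius CA is perpendicular to MA and the tangent condition forces CZ to be normal to ZJ, with radius 8.4, so the center C sits 8.4 in from both sides at C = (-17.800, 44.300). That places the tangent points at A = (-26.200, 44.300) on MA and Z = (-17.800, 52.700) on ZJ. Then |GZ| = |Z − G| = 55.625.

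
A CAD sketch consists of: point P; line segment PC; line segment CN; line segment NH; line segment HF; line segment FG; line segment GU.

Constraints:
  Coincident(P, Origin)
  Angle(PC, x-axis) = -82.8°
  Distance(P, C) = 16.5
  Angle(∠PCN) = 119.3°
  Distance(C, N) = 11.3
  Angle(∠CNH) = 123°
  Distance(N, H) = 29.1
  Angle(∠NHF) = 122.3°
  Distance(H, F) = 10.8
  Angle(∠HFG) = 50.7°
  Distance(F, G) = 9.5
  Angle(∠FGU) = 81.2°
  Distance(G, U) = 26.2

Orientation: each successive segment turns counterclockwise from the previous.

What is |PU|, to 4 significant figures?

51.70

P is at the origin; PC runs at -82.8° with length 16.5, so C = (2.068, -16.37). ∠PCN = 119.3° gives CN at -22.10° from the x-axis; with |CN| = 11.3, N = (12.54, -20.62). ∠CNH = 123.0° gives NH at 34.90° from the x-axis; with |NH| = 29.1, H = (36.40, -3.972). ∠NHF = 122.3° gives HF at 92.60° from the x-axis; with |HF| = 10.8, F = (35.91, 6.817). ∠HFG = 50.7° gives FG at -138.1° from the x-axis; with |FG| = 9.5, G = (28.84, 0.4727). ∠FGU = 81.2° gives GU at -39.30° from the x-axis; with |GU| = 26.2, U = (49.12, -16.12). Then |PU| = |U − P| = 51.70.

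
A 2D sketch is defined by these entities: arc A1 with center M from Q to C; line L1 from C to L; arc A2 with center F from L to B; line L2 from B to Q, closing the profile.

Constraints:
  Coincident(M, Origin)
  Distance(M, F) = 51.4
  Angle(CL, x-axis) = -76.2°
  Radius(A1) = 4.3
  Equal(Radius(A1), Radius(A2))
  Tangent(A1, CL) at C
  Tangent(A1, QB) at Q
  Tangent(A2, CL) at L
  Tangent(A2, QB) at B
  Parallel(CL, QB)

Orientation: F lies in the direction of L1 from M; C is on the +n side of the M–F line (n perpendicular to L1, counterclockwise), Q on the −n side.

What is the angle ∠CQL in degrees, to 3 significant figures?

80.5°

The slot axis is L1's direction at -76.2°, so u = (cos -76.2°, sin -76.2°) = (0.239, -0.971) and n = (−sin -76.2°, cos -76.2°) = (0.971, 0.239). M is at the origin and F lies 51.4 along u from M, so F = 51.4·u = (12.3, -49.9). Tangency of A1 to both parallel lines with radius 4.3 puts C and Q at M ± 4.3·n: C = (4.18, 1.03), Q = (-4.18, -1.03). Equal radii place L and B the same way about F: L = F + 4.3·n = (16.4, -48.9), B = F − 4.3·n = (8.08, -50.9). Then cos ∠CQL = QC·QL / (|QC||QL|), giving 80.5°.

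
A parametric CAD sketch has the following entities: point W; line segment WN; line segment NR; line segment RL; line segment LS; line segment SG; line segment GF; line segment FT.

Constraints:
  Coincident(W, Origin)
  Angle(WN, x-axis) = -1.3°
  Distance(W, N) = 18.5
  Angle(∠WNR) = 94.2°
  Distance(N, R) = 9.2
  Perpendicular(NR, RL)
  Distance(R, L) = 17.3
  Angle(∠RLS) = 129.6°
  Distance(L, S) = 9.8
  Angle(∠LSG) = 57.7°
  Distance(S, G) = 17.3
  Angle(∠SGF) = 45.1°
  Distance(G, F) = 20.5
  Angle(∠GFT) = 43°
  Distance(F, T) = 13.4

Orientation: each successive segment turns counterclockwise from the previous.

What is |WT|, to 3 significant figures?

4.08

∠SGF = 45.1° gives GF at 122° from the x-axis; with |GF| = 20.5, F = (1.19, 17.0). ∠GFT = 43.0° gives FT at -101° from the x-axis; with |FT| = 13.4, T = (-1.34, 3.85). Then |WT| = |T − W| = 4.08.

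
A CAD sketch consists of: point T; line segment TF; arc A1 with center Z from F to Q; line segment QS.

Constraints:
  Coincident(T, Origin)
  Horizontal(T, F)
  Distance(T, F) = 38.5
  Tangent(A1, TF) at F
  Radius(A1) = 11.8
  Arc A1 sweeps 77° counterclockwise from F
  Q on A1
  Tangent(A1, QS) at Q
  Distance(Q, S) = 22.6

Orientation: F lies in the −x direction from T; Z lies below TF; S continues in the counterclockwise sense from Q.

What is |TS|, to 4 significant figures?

63.29

T is at the origin; T and F share the same y with |TF| = 38.5 and F on the −x side, so F = (-38.50, 0.000). Tangency of A1 to TF means the radius ZF is perpendicular to TF, so Z = F + (0, -11.8) = (-38.50, -11.80). On A1, F sits at bearing 90° from Z; a 77° counterclockwise sweep puts Q at bearing 167°, so Q = Z + 11.8·(cos 167°, sin 167°) = (-50.00, -9.146). The tangent condition forces ZQ to be normal to QS, so QS runs along (−sin 167°, cos 167°); with |QS| = 22.6, S = (-55.08, -31.17). Then |TS| = |S − T| = 63.29.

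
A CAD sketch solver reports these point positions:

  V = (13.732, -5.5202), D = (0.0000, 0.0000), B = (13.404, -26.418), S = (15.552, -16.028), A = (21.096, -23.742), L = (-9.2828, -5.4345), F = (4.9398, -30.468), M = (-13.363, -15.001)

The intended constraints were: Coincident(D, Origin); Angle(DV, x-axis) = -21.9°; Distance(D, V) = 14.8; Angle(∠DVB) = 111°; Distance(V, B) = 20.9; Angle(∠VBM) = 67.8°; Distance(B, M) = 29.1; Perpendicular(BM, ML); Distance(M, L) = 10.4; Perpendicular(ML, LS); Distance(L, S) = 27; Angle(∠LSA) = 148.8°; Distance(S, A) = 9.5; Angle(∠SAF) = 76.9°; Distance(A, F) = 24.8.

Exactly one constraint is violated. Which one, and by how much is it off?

Distance(A, F) = 24.8 — off by 7.30.

D = (0.00, 0.00) ✓; DV at -21.90° ✓; |DV| = 14.80 ✓; ∠DVB = 111.0° ✓; |VB| = 20.90 ✓; ∠VBM = 67.80° ✓; |BM| = 29.10 ✓; ∠(BM, ML) = 90.00° ✓; |ML| = 10.40 ✓; ∠(ML, LS) = 90.00° ✓; |LS| = 27.00 ✓; ∠LSA = 148.8° ✓; |SA| = 9.500 ✓; ∠SAF = 76.90° ✓; |AF| = 17.50 ✗.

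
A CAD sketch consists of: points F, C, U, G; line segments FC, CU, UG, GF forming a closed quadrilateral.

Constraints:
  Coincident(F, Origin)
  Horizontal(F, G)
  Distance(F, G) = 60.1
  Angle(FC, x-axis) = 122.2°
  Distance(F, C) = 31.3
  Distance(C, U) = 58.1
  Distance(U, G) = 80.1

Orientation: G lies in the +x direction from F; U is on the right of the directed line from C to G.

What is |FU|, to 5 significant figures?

34.311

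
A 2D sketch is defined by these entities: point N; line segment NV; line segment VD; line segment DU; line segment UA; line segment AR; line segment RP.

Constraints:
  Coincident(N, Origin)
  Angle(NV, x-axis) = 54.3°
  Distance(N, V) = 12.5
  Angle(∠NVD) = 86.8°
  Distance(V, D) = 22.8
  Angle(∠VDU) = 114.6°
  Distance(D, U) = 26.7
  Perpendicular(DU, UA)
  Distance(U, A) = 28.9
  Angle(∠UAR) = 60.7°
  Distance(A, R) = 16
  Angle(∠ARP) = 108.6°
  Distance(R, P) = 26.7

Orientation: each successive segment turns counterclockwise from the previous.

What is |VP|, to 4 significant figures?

37.55

∠UAR = 60.7° gives AR at 62.20° from the x-axis; with |AR| = 16.0, R = (-11.19, -2.213). ∠ARP = 108.6° gives RP at 133.6° from the x-axis; with |RP| = 26.7, P = (-29.61, 17.12). Then |VP| = |P − V| = 37.55.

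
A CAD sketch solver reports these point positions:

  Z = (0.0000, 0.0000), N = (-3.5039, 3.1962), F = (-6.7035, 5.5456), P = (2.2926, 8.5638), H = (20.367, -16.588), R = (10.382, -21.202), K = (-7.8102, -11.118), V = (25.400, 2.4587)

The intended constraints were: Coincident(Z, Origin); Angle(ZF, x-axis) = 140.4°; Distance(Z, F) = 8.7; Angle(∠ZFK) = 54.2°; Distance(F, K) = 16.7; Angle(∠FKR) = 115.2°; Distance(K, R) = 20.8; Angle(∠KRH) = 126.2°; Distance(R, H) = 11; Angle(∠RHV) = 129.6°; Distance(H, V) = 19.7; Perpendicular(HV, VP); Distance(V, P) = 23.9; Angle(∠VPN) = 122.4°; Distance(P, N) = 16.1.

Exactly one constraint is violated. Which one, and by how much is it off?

Distance(P, N) = 16.1 — off by 8.20.

Z = (0.00, 0.00) ✓; ZF at 140.4° ✓; |ZF| = 8.700 ✓; ∠ZFK = 54.20° ✓; |FK| = 16.70 ✓; ∠FKR = 115.2° ✓; |KR| = 20.80 ✓; ∠KRH = 126.2° ✓; |RH| = 11.00 ✓; ∠RHV = 129.6° ✓; |HV| = 19.70 ✓; ∠(HV, VP) = 90.00° ✓; |VP| = 23.90 ✓; ∠VPN = 122.4° ✓; |PN| = 7.900 ✗.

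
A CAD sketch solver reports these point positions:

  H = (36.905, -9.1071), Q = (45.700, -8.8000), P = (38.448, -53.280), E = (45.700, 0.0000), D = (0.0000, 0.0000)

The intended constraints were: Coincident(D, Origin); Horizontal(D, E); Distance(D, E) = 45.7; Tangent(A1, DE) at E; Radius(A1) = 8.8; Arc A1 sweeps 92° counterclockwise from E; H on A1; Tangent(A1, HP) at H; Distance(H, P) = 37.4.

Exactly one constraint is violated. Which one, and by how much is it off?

Distance(H, P) = 37.4 — off by 6.80.

D = (0.00, 0.00) ✓; D.y = 0.00, E.y = 0.00 ✓; |DE| = 45.70 ✓; ∠(QE, ED) = 90.00° ✓; |QE| = 8.800 ✓; bearing(Q→H) − bearing(Q→E) = 92.00° ✓; |QH| = 8.800 ✓; ∠(QH, HP) = 90.00° ✓; |HP| = 44.20 ✗.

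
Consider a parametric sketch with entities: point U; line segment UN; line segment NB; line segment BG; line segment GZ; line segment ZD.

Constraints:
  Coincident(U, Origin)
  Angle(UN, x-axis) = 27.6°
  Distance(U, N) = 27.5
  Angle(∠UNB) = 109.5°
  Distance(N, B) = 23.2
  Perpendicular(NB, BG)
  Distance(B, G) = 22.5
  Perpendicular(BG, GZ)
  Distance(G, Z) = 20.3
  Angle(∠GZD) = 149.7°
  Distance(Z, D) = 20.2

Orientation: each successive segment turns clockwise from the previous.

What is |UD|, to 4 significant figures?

14.63

U is at the origin; UN runs at 27.6° with length 27.5, so N = (24.37, 12.74). ∠UNB = 109.5° gives NB at -42.90° from the x-axis; with |NB| = 23.2, B = (41.37, -3.052). NB ⟂ BG, so BG runs at -132.9°; with |BG| = 22.5, G = (26.05, -19.53). BG ⟂ GZ, so GZ runs at 137.1°; with |GZ| = 20.3, Z = (11.18, -5.716). ∠GZD = 149.7° gives ZD at 106.8° from the x-axis; with |ZD| = 20.2, D = (5.340, 13.62). Then |UD| = |D − U| = 14.63.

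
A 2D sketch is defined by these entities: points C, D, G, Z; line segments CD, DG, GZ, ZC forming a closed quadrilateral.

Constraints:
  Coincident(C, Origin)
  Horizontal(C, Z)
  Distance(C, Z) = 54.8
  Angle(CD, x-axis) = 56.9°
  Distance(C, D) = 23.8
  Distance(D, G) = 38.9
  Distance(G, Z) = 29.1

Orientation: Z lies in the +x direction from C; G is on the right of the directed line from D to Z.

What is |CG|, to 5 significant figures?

33.508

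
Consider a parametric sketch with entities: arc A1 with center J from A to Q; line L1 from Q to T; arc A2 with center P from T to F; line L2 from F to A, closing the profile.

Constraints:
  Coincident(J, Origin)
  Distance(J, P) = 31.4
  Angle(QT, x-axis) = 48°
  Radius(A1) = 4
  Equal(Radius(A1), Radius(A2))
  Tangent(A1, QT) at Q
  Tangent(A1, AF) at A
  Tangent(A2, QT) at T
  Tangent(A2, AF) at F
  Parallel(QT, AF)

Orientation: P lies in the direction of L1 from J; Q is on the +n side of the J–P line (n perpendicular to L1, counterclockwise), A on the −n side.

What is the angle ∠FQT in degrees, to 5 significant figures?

14.294°

The slot axis is L1's direction at 48.0°, so u = (cos 48.0°, sin 48.0°) = (0.66913, 0.74314) and n = (−sin 48.0°, cos 48.0°) = (-0.74314, 0.66913). J is at the origin and P lies 31.4 along u from J, so P = 31.4·u = (21.011, 23.335). Tangency of A1 to both parallel lines with radius 4.0 puts Q and A at J ± 4.0·n: Q = (-2.9726, 2.6765), A = (2.9726, -2.6765). Equal radii place T and F the same way about P: T = P + 4.0·n = (18.038, 26.011), F = P − 4.0·n = (23.983, 20.658). Then cos ∠FQT = QF·QT / (|QF||QT|), giving 14.294°.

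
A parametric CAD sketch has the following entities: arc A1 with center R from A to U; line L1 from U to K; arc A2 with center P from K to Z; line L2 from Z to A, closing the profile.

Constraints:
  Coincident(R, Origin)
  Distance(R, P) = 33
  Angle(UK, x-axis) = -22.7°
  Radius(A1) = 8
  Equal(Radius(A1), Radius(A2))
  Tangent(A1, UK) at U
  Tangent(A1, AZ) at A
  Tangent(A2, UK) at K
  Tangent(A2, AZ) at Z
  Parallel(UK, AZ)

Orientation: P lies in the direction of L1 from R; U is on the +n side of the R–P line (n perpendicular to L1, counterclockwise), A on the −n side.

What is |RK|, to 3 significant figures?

34.0

The slot axis is L1's direction at -22.7°, so u = (cos -22.7°, sin -22.7°) = (0.923, -0.386) and n = (−sin -22.7°, cos -22.7°) = (0.386, 0.923). R is at the origin and P lies 33.0 along u from R, so P = 33.0·u = (30.4, -12.7). Tangency of A1 to both parallel lines with radius 8.0 puts U and A at R ± 8.0·n: U = (3.09, 7.38), A = (-3.09, -7.38). Equal radii place K and Z the same way about P: K = P + 8.0·n = (33.5, -5.35), Z = P − 8.0·n = (27.4, -20.1). Then |RK| = |K − R| = 34.0.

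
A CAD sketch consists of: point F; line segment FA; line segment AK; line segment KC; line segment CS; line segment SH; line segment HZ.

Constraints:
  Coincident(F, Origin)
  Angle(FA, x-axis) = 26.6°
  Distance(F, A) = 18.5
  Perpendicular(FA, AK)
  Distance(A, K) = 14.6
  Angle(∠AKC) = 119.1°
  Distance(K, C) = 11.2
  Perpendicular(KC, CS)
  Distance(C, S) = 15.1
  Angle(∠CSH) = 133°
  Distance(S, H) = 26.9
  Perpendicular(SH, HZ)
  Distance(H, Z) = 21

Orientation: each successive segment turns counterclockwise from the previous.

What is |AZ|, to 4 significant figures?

16.58

F is at the origin; FA runs at 26.6° with length 18.5, so A = (16.54, 8.284). The perpendicularity gives AK at right angles to FA, so AK runs at 116.6°; with |AK| = 14.6, K = (10.00, 21.34). ∠AKC = 119.1° gives KC at 177.5° from the x-axis; with |KC| = 11.2, C = (-1.185, 21.83). KC is perpendicular to CS, so CS runs at -92.50°; with |CS| = 15.1, S = (-1.843, 6.741). ∠CSH = 133.0° gives SH at -45.50° from the x-axis; with |SH| = 26.9, H = (17.01, -12.45). The perpendicularity gives HZ at right angles to SH, so HZ runs at 44.50°; with |HZ| = 21.0, Z = (31.99, 2.274). Then |AZ| = |Z − A| = 16.58.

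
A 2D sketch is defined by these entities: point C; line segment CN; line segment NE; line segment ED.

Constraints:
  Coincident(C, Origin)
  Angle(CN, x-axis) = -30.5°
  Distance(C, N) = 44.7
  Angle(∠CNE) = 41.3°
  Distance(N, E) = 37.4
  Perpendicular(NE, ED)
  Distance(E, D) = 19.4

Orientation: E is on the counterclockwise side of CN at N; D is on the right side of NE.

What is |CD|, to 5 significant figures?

49.051

∠CNE = 41.3°, so NE runs at -30.5° + (180° − 41.3°) = 108.20° from the x-axis; with |NE| = 37.4, E = N + 37.4·(cos 108.20°, sin 108.20°) = (26.833, 12.842). NE is perpendicular to ED; with |ED| = 19.4 on the right of NE, D = E + 19.4·(0.94997, 0.31233) = (45.263, 18.901). Then |CD| = |D − C| = 49.051.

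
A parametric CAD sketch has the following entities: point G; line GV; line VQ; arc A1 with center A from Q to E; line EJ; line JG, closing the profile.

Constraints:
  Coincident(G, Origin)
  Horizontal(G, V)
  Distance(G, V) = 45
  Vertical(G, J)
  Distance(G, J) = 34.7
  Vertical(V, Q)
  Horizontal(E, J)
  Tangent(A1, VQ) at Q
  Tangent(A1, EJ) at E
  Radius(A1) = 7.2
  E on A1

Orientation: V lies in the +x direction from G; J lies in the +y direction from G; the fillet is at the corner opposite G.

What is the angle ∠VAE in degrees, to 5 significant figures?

165.33°

G is at the origin; GV is horizontal with |GV| = 45.0 and V on the +x side, so V = (45.000, 0.0000). GJ is vertical with |GJ| = 34.7 and J on the +y side, so J = (0.0000, 34.700). The virtual corner opposite G is at (45.000, 34.700). The tangent condition forces AQ to be normal to VQ and since A1 is tangent to EJ there, AE ⟂ EJ, with radius 7.2, so the center A sits 7.2 in from both sides at A = (37.800, 27.500). That places the tangent points at Q = (45.000, 27.500) on VQ and E = (37.800, 34.700) on EJ. Then cos ∠VAE = AV·AE / (|AV||AE|), giving 165.33°.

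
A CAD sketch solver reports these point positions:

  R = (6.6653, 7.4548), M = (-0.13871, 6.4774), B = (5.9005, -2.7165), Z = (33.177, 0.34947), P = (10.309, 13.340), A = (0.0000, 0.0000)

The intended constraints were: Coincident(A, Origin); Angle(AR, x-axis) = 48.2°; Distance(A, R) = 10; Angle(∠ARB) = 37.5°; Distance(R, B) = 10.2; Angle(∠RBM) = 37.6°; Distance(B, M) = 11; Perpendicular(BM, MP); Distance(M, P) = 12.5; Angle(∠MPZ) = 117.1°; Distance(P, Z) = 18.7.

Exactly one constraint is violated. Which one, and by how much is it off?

Distance(P, Z) = 18.7 — off by 7.60.

A = (0.00, 0.00) ✓; AR at 48.20° ✓; |AR| = 10.00 ✓; ∠ARB = 37.50° ✓; |RB| = 10.20 ✓; ∠RBM = 37.60° ✓; |BM| = 11.00 ✓; ∠(BM, MP) = 90.00° ✓; |MP| = 12.50 ✓; ∠MPZ = 117.1° ✓; |PZ| = 26.30 ✗.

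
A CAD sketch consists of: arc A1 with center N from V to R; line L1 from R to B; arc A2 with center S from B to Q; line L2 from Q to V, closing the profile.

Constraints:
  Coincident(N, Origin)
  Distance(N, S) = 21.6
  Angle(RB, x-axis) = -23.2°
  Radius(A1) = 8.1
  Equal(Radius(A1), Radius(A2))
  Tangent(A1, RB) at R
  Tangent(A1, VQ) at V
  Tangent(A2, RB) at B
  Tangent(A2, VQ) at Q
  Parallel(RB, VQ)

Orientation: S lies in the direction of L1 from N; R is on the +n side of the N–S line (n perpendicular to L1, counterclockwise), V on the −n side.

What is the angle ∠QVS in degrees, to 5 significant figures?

20.556°

The slot axis is L1's direction at -23.2°, so u = (cos -23.2°, sin -23.2°) = (0.91914, -0.39394) and n = (−sin -23.2°, cos -23.2°) = (0.39394, 0.91914). N is at the origin and S lies 21.6 along u from N, so S = 21.6·u = (19.853, -8.5091). Tangency of A1 to both parallel lines with radius 8.1 puts R and V at N ± 8.1·n: R = (3.1909, 7.4450), V = (-3.1909, -7.4450). Equal radii place B and Q the same way about S: B = S + 8.1·n = (23.044, -1.0641), Q = S − 8.1·n = (16.662, -15.954). Then cos ∠QVS = VQ·VS / (|VQ||VS|), giving 20.556°.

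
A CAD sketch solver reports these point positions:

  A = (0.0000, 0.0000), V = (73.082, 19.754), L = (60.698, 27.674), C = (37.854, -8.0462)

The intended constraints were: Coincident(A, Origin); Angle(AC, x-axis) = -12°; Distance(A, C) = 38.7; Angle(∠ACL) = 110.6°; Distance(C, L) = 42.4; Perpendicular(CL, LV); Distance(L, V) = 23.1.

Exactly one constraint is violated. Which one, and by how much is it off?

Distance(L, V) = 23.1 — off by 8.40.

A = (0.00, 0.00) ✓; AC at -12.00° ✓; |AC| = 38.70 ✓; ∠ACL = 110.6° ✓; |CL| = 42.40 ✓; ∠(CL, LV) = 90.00° ✓; |LV| = 14.70 ✗.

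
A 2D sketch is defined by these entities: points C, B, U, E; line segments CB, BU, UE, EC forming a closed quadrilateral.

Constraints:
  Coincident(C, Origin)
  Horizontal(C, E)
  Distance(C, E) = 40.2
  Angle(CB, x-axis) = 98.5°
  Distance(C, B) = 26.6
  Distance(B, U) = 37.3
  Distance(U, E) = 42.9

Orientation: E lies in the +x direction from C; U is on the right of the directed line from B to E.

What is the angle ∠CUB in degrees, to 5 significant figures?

10.821°

Checks: |BU| = 37.30 ✓; |UE| = 42.90 ✓.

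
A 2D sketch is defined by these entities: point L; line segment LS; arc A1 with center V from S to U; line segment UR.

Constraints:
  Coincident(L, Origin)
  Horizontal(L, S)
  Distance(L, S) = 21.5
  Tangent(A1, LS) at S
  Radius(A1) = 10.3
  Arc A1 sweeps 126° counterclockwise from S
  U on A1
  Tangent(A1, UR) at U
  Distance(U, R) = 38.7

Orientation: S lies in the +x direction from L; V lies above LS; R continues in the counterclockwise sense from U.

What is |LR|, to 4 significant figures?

48.19

On A1, S sits at bearing -90° from V; a 126° counterclockwise sweep puts U at bearing 36°, so U = V + 10.3·(cos 36°, sin 36°) = (29.83, 16.35). The tangent condition forces VU to be normal to UR, so UR runs along (−sin 36°, cos 36°); with |UR| = 38.7, R = (7.086, 47.66). Then |LR| = |R − L| = 48.19.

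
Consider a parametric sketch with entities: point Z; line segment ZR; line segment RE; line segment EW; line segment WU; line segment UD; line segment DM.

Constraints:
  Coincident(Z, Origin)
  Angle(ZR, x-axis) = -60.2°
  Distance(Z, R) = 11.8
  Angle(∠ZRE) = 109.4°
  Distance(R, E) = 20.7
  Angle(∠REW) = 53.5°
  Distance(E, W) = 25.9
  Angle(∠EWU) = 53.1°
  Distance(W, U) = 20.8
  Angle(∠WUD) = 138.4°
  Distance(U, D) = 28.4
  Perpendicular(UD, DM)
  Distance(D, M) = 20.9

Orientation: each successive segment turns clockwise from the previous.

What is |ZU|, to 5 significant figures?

10.753

∠REW = 53.5° gives EW at 102.70° from the x-axis; with |EW| = 25.9, W = (-13.356, -0.64309). ∠EWU = 53.1° gives WU at -24.200° from the x-axis; with |WU| = 20.8, U = (5.6166, -9.1695). Then |ZU| = |U − Z| = 10.753.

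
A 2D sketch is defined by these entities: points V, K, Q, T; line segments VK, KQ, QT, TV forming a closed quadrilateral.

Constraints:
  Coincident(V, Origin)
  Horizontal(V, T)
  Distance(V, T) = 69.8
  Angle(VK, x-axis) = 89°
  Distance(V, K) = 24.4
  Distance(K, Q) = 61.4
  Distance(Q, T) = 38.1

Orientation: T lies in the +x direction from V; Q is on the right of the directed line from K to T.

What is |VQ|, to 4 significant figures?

45.66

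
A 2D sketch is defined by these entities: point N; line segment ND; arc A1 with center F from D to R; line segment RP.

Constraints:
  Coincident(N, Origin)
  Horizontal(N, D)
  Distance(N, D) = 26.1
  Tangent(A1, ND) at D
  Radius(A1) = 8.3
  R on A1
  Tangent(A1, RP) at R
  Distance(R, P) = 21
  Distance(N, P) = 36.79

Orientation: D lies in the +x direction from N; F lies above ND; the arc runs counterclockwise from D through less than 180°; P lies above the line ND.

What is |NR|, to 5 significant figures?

35.401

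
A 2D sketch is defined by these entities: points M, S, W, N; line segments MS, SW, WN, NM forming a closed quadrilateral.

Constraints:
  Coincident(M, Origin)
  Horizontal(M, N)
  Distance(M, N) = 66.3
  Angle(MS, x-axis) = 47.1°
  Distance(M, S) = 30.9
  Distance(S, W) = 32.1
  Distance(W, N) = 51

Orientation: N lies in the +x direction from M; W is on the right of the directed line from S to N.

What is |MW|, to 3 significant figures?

18.5

Checks: |SW| = 32.10 ✓; |WN| = 51.00 ✓.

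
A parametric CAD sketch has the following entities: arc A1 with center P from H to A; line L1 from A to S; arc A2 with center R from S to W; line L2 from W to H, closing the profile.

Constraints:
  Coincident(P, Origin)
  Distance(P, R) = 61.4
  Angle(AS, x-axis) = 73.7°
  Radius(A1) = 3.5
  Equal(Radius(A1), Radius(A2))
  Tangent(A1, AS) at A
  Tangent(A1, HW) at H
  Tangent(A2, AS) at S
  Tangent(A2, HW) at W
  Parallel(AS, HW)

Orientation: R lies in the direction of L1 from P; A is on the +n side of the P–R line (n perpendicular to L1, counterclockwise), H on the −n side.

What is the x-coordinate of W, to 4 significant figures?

20.59

The slot axis is L1's direction at 73.7°, so u = (cos 73.7°, sin 73.7°) = (0.2807, 0.9598) and n = (−sin 73.7°, cos 73.7°) = (-0.9598, 0.2807). P is at the origin and R lies 61.4 along u from P, so R = 61.4·u = (17.23, 58.93). Tangency of A1 to both parallel lines with radius 3.5 puts A and H at P ± 3.5·n: A = (-3.359, 0.9823), H = (3.359, -0.9823). Equal radii place S and W the same way about R: S = R + 3.5·n = (13.87, 59.91), W = R − 3.5·n = (20.59, 57.95). So W.x = 20.59.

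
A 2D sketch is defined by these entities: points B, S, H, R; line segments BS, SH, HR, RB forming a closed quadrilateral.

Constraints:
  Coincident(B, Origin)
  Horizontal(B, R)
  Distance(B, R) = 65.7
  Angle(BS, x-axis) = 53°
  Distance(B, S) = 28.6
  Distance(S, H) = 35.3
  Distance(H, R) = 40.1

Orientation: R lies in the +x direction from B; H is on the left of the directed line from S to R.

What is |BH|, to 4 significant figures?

61.78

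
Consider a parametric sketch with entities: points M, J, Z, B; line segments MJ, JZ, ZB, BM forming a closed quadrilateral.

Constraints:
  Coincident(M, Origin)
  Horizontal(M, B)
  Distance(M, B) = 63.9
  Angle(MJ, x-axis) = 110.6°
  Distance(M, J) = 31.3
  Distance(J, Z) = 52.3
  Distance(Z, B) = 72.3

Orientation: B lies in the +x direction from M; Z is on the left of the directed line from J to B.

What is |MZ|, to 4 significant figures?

69.46

Checks: |JZ| = 52.30 ✓; |ZB| = 72.30 ✓.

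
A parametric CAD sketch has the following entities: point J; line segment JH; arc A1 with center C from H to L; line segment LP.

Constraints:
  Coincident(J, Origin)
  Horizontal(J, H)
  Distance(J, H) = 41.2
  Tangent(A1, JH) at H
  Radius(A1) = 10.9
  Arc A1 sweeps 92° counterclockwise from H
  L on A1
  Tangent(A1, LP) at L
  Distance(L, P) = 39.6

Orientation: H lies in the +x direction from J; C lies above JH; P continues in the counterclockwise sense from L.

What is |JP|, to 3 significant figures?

71.8

J is at the origin; J and H share the same y with |JH| = 41.2 and H on the +x side, so H = (41.2, 0.00). A1 meets JH tangentially, so CH is at right angles to JH, so C = H + (0, 10.9) = (41.2, 10.9). On A1, H sits at bearing -90° from C; a 92° counterclockwise sweep puts L at bearing 2°, so L = C + 10.9·(cos 2°, sin 2°) = (52.1, 11.3). Tangency of A1 to LP means the radius CL is perpendicular to LP, so LP runs along (−sin 2°, cos 2°); with |LP| = 39.6, P = (50.7, 50.9). Then |JP| = |P − J| = 71.8.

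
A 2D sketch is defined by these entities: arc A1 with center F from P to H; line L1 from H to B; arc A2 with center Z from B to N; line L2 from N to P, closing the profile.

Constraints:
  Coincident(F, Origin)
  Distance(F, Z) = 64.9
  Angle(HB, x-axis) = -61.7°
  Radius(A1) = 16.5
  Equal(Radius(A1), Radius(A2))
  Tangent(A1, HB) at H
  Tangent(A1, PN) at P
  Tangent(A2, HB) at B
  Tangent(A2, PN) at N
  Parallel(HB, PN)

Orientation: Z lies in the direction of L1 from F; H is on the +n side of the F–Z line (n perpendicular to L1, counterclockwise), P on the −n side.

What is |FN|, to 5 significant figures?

66.965

The slot axis is L1's direction at -61.7°, so u = (cos -61.7°, sin -61.7°) = (0.47409, -0.88048) and n = (−sin -61.7°, cos -61.7°) = (0.88048, 0.47409). F is at the origin and Z lies 64.9 along u from F, so Z = 64.9·u = (30.768, -57.143). Tangency of A1 to both parallel lines with radius 16.5 puts H and P at F ± 16.5·n: H = (14.528, 7.8225), P = (-14.528, -7.8225). Equal radii place B and N the same way about Z: B = Z + 16.5·n = (45.296, -49.321), N = Z − 16.5·n = (16.240, -64.965). Then |FN| = |N − F| = 66.965.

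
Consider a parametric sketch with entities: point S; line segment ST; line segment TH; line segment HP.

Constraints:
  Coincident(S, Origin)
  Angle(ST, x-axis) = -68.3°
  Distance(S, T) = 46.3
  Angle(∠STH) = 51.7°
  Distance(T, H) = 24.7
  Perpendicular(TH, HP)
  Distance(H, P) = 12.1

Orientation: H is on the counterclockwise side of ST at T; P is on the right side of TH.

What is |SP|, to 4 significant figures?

48.60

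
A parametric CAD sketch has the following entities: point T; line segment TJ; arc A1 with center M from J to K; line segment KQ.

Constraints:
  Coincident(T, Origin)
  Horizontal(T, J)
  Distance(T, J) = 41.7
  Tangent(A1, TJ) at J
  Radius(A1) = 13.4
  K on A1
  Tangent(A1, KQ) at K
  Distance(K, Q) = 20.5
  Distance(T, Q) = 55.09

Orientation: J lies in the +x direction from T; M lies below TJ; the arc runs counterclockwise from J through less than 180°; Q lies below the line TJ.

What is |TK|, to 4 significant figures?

36.04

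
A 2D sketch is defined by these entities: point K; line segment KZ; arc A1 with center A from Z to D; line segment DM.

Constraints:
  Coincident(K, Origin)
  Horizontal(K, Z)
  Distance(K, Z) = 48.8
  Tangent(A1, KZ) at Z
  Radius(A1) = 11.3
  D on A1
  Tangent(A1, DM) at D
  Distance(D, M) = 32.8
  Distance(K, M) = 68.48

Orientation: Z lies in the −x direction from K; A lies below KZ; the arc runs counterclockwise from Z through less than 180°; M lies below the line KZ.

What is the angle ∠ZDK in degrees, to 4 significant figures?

39.33°

Checks: |KZ| = 48.80 ✓; |AD| = 11.30 ✓; ∠(AD, DM) = 90.00° ✓; |DM| = 32.80 ✓; |KM| = 68.48 ✓.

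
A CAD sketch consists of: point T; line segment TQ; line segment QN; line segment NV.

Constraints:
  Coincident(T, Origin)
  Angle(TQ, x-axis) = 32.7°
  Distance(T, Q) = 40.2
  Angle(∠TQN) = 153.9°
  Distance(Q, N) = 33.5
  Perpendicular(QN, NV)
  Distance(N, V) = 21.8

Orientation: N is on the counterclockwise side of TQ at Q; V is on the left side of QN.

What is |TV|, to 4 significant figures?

69.72

T is at the origin; TQ runs at 32.7° with length 40.2, so Q = 40.2·(cos 32.7°, sin 32.7°) = (33.83, 21.72). ∠TQN = 153.9°, so QN runs at 32.7° + (180° − 153.9°) = 58.80° from the x-axis; with |QN| = 33.5, N = Q + 33.5·(cos 58.80°, sin 58.80°) = (51.18, 50.37). The perpendicularity gives NV at right angles to QN; with |NV| = 21.8 on the left of QN, V = N + 21.8·(-0.8554, 0.5180) = (32.54, 61.67). Then |TV| = |V − T| = 69.72.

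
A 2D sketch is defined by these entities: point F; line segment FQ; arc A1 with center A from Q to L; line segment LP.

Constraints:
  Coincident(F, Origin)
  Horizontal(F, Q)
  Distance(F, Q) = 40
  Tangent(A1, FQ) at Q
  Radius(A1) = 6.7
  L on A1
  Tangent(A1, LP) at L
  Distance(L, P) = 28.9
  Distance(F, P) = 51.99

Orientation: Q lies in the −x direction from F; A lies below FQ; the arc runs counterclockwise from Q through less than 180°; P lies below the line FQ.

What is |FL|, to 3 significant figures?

47.2

Checks: |AL| = 6.700 ✓; ∠(AL, LP) = 90.00° ✓; |LP| = 28.90 ✓; |FP| = 51.99 ✓.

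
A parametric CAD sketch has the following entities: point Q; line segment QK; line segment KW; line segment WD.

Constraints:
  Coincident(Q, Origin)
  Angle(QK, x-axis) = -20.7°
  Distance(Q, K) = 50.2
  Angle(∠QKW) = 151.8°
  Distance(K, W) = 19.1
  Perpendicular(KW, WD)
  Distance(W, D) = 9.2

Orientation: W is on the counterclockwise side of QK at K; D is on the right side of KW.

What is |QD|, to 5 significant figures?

71.386

Q is at the origin; QK runs at -20.7° with length 50.2, so K = 50.2·(cos -20.7°, sin -20.7°) = (46.959, -17.744). ∠QKW = 151.8°, so KW runs at -20.7° + (180° − 151.8°) = 7.5000° from the x-axis; with |KW| = 19.1, W = K + 19.1·(cos 7.5000°, sin 7.5000°) = (65.896, -15.251). The perpendicularity gives WD at right angles to KW; with |WD| = 9.2 on the right of KW, D = W + 9.2·(0.13053, -0.99144) = (67.097, -24.373). Then |QD| = |D − Q| = 71.386.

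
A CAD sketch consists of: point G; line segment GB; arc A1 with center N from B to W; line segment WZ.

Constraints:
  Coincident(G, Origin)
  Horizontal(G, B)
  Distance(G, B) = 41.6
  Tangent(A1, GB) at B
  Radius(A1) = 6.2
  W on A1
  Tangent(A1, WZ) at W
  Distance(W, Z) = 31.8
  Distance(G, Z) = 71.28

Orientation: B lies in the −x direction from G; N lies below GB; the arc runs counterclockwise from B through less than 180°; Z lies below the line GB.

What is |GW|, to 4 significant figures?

46.65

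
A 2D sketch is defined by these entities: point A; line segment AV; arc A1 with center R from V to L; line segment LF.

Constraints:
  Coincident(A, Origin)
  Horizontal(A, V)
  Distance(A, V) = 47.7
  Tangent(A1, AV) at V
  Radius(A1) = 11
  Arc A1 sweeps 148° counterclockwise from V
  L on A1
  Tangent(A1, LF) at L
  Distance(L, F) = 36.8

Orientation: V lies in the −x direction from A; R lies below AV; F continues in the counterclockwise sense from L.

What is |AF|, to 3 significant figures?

45.7

On A1, V sits at bearing 90° from R; a 148° counterclockwise sweep puts L at bearing 238°, so L = R + 11.0·(cos 238°, sin 238°) = (-53.5, -20.3). Since A1 is tangent to LF there, RL ⟂ LF, so LF runs along (−sin 238°, cos 238°); with |LF| = 36.8, F = (-22.3, -39.8). Then |AF| = |F − A| = 45.7.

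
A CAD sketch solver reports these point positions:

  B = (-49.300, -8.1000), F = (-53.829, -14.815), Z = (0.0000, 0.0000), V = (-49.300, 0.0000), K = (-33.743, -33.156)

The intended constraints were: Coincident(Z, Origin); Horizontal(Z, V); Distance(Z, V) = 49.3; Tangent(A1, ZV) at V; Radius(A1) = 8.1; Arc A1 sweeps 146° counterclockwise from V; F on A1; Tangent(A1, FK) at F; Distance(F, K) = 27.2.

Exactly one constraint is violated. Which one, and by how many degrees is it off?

Tangent(A1, FK) at F — off by 8.40°.

Z = (0.00, 0.00) ✓; Z.y = 0.00, V.y = 0.00 ✓; |ZV| = 49.30 ✓; ∠(BV, VZ) = 90.00° ✓; |BV| = 8.100 ✓; bearing(B→F) − bearing(B→V) = 146.0° ✓; |BF| = 8.100 ✓; ∠(BF, FK) = 98.40° ✗; |FK| = 27.20 ✓.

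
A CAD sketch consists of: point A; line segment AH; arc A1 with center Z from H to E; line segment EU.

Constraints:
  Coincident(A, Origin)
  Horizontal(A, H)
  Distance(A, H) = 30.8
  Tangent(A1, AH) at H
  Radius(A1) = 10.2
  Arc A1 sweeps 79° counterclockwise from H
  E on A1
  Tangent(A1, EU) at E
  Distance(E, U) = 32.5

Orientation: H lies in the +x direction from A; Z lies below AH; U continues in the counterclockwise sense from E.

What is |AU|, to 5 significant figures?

42.724

On A1, H sits at bearing 90° from Z; a 79° counterclockwise sweep puts E at bearing 169°, so E = Z + 10.2·(cos 169°, sin 169°) = (20.787, -8.2537). Since A1 is tangent to EU there, ZE ⟂ EU, so EU runs along (−sin 169°, cos 169°); with |EU| = 32.5, U = (14.586, -40.157). Then |AU| = |U − A| = 42.724.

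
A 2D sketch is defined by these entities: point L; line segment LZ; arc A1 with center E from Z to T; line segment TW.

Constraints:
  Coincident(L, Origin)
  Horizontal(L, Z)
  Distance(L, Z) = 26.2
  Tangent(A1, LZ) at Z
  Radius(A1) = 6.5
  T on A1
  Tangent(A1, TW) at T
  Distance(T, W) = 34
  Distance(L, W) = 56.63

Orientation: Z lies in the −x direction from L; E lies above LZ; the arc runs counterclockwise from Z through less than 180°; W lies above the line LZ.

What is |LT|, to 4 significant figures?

23.77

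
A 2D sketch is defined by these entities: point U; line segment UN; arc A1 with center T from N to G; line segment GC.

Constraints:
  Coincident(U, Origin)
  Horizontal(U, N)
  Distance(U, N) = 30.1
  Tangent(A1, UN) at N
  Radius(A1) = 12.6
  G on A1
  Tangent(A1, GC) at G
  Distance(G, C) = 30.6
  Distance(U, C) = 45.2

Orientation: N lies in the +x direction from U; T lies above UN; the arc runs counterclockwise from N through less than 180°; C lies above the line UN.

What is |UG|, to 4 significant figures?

44.34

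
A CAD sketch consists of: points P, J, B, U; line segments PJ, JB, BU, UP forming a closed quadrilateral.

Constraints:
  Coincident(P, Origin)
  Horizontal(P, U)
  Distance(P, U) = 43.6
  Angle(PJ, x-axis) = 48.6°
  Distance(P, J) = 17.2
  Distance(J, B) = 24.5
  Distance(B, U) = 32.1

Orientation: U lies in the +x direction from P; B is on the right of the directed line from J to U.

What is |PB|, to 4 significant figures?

17.83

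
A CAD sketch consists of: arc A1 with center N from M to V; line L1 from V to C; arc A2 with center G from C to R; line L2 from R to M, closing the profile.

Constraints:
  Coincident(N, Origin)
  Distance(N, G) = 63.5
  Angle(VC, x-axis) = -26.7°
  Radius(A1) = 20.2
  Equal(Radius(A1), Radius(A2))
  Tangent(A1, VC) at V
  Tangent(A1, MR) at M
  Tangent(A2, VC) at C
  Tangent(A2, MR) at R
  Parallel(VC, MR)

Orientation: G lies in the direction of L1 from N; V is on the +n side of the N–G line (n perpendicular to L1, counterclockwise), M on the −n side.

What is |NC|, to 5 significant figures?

66.636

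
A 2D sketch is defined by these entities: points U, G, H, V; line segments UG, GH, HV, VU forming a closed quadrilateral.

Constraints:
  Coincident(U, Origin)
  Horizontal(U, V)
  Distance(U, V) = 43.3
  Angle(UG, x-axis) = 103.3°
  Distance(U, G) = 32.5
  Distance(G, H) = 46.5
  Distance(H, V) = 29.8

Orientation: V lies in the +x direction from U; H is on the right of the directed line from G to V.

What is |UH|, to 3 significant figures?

17.5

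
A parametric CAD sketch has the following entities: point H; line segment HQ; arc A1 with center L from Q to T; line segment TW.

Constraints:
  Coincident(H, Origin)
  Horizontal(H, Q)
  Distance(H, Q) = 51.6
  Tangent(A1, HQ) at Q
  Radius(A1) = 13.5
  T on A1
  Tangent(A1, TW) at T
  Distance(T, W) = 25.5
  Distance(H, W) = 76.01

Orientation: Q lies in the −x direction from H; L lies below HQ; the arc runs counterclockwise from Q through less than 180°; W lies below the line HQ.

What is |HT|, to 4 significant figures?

66.46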